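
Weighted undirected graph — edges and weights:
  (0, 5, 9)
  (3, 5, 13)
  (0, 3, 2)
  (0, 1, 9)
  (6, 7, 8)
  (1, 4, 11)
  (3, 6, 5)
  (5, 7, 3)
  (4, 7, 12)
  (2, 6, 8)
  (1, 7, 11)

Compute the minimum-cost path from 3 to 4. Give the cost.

22

Checking several routes:
3 → 0 → 1 → 4: 2 + 9 + 11 = 22
3 → 6 → 7 → 4: 5 + 8 + 12 = 25
3 → 0 → 5 → 7 → 4: 2 + 9 + 3 + 12 = 26
3 → 5 → 7 → 4: 13 + 3 + 12 = 28
The minimum is 22.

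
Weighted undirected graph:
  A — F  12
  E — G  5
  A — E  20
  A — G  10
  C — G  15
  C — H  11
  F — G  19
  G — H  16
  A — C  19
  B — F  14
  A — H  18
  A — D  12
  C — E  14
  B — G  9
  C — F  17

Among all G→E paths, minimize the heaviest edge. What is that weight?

Checking several routes:
G→B→F→C→E: max(9, 14, 17, 14) = 17
G→A→F→C→E: max(10, 12, 17, 14) = 17
G→H→C→E: max(16, 11, 14) = 16
G→E: max(5) = 5
G→C→E: max(15, 14) = 15
The minimum achievable maximum is 5.

5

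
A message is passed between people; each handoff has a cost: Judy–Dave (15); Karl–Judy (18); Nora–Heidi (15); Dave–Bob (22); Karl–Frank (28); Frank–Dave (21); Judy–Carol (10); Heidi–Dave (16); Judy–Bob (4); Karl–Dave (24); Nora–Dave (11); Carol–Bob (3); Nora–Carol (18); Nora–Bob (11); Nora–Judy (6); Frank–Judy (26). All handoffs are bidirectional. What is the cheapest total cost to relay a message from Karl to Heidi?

39

Some routes from Karl to Heidi:
Karl → Judy → Nora → Heidi: 18 + 6 + 15 = 39
Karl → Judy → Bob → Nora → Heidi: 18 + 4 + 11 + 15 = 48
Karl → Dave → Heidi: 24 + 16 = 40
Shortest: 39.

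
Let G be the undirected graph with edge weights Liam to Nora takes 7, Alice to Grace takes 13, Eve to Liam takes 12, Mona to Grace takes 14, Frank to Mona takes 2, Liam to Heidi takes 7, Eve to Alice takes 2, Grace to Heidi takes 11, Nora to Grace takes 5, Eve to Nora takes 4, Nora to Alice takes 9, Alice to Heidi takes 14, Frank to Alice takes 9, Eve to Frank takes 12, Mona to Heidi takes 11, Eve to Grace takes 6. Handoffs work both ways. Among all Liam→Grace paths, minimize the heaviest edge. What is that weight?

Checking several routes:
Liam -> Nora -> Grace: max(7, 5) = 7
Liam -> Nora -> Eve -> Grace: max(7, 4, 6) = 7
Liam -> Nora -> Alice -> Frank -> Mona -> Heidi -> Grace: max(7, 9, 9, 2, 11, 11) = 11
Liam -> Nora -> Eve -> Alice -> Frank -> Mona -> Heidi -> Grace: max(7, 4, 2, 9, 2, 11, 11) = 11
Liam -> Nora -> Alice -> Eve -> Grace: max(7, 9, 2, 6) = 9
Smallest bottleneck: 7.

7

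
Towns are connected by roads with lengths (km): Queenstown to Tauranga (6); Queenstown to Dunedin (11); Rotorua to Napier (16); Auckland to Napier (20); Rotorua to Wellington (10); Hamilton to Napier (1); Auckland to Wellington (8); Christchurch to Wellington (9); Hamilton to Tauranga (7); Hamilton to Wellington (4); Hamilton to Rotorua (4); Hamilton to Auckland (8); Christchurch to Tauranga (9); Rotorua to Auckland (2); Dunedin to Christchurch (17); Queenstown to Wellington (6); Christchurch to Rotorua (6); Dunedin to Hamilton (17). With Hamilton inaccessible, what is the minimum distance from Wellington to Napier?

Checking several routes:
Wellington→Auckland→Napier: 8 + 20 = 28
Wellington→Rotorua→Napier: 10 + 16 = 26
Wellington→Auckland→Rotorua→Napier: 8 + 2 + 16 = 26
Shortest: 26 km.

26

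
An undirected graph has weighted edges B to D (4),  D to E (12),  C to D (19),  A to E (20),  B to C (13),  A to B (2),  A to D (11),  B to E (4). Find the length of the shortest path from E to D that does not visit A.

8

Candidate routes:
E-B-C-D: 4 + 13 + 19 = 36
E-D: 12
E-B-D: 4 + 4 = 8
Shortest: 8.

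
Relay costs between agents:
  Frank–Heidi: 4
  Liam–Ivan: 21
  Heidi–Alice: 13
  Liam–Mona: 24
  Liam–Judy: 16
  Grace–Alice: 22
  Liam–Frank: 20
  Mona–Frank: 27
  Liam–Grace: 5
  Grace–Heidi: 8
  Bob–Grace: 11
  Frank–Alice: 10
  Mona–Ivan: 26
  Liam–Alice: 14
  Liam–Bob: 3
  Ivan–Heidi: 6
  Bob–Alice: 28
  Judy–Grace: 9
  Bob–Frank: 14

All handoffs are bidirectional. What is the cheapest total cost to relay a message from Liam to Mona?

24

Checking several routes:
Liam→Grace→Heidi→Ivan→Mona: 5 + 8 + 6 + 26 = 45
Liam→Bob→Frank→Mona: 3 + 14 + 27 = 44
Liam→Mona: 24
Liam→Frank→Mona: 20 + 27 = 47
Liam→Grace→Heidi→Frank→Mona: 5 + 8 + 4 + 27 = 44
Best route has total 24.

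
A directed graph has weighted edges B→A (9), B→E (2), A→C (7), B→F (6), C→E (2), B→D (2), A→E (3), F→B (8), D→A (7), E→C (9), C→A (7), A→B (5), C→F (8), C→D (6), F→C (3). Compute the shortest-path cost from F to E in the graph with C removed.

Candidate routes:
F -> B -> D -> A -> E: 8 + 2 + 7 + 3 = 20
F -> B -> E: 8 + 2 = 10
F -> B -> A -> E: 8 + 9 + 3 = 20
Best route has total 10.

10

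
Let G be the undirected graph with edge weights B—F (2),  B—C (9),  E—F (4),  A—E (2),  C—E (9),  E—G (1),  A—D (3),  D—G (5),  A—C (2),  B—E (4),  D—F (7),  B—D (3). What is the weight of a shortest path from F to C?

8

Comparing a few candidate routes:
F-B-E-A-C: 2 + 4 + 2 + 2 = 10
F-E-A-C: 4 + 2 + 2 = 8
F-B-D-A-C: 2 + 3 + 3 + 2 = 10
Best route has total 8.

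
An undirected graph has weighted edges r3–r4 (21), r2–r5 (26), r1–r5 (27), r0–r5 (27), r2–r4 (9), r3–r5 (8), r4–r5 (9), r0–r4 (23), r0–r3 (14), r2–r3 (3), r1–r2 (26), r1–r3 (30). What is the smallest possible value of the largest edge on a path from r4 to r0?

Checking several routes:
r4 - r5 - r3 - r0: max(9, 8, 14) = 14
r4 - r3 - r0: max(21, 14) = 21
r4 - r2 - r3 - r0: max(9, 3, 14) = 14
Best route has worst link 14.

14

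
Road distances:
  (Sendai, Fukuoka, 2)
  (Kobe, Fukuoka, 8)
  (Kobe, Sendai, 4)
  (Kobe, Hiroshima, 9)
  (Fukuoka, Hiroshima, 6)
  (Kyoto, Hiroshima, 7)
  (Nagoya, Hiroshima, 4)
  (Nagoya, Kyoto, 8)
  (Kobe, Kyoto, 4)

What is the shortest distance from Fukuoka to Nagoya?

A few of the Fukuoka→Nagoya routes:
Fukuoka - Kobe - Hiroshima - Nagoya: 8 + 9 + 4 = 21
Fukuoka - Sendai - Kobe - Hiroshima - Nagoya: 2 + 4 + 9 + 4 = 19
Fukuoka - Kobe - Kyoto - Nagoya: 8 + 4 + 8 = 20
Fukuoka - Sendai - Kobe - Kyoto - Nagoya: 2 + 4 + 4 + 8 = 18
Fukuoka - Sendai - Kobe - Kyoto - Hiroshima - Nagoya: 2 + 4 + 4 + 7 + 4 = 21
Fukuoka - Hiroshima - Nagoya: 6 + 4 = 10
Best route has total 10.

10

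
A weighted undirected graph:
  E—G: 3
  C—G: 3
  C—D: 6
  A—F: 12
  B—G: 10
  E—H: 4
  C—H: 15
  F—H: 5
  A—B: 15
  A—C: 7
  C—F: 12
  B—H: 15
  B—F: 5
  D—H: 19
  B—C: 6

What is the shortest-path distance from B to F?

5

Checking several routes:
B-C-A-F: 6 + 7 + 12 = 25
B-F: 5
B-H-F: 15 + 5 = 20
B-C-G-E-H-F: 6 + 3 + 3 + 4 + 5 = 21
B-C-F: 6 + 12 = 18
B-G-E-H-F: 10 + 3 + 4 + 5 = 22
Best route has total 5.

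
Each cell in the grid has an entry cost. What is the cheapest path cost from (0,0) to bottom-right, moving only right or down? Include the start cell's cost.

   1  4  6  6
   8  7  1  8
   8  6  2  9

Path (0,0)→(0,1)→(0,2)→(1,2)→(2,2)→(2,3): 1 + 4 + 6 + 1 + 2 + 9 = 23.
(Top row then right column would cost 34.)

23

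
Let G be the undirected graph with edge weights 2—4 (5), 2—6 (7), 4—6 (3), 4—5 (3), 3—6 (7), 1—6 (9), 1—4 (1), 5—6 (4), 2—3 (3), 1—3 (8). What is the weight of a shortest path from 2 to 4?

5

Checking several routes:
2 → 6 → 5 → 4: 7 + 4 + 3 = 14
2 → 3 → 6 → 4: 3 + 7 + 3 = 13
2 → 6 → 4: 7 + 3 = 10
2 → 3 → 6 → 5 → 4: 3 + 7 + 4 + 3 = 17
2 → 4: 5
2 → 3 → 1 → 4: 3 + 8 + 1 = 12
Shortest: 5.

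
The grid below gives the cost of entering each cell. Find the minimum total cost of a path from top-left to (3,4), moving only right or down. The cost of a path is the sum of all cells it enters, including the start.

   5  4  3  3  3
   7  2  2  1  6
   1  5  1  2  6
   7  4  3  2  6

24

Best path: r0c0 → r0c1 → r1c1 → r1c2 → r1c3 → r2c3 → r3c3 → r3c4
Cost: 5 + 4 + 2 + 2 + 1 + 2 + 2 + 6 = 24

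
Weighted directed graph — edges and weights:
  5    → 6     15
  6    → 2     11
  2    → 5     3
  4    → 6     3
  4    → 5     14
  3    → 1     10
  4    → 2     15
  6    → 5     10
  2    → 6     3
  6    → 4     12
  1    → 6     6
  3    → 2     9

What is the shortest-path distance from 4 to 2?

Candidate routes:
4-6-2: 3 + 11 = 14
4-5-6-2: 14 + 15 + 11 = 40
4-2: 15
The minimum is 14.

14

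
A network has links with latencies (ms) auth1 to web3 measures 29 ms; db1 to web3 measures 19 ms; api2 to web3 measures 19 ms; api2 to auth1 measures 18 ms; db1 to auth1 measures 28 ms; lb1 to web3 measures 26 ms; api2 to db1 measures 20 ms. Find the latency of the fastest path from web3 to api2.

Candidate routes:
web3-db1-auth1-api2: 19 + 28 + 18 = 65
web3-auth1-db1-api2: 29 + 28 + 20 = 77
web3-api2: 19
web3-db1-api2: 19 + 20 = 39
web3-auth1-api2: 29 + 18 = 47
Shortest: 19 ms.

19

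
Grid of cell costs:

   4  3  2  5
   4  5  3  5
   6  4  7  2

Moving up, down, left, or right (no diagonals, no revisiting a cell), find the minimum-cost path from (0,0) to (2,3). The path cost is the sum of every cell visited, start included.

Take [0,0] -> [0,1] -> [0,2] -> [1,2] -> [1,3] -> [2,3] for a total of 4 + 3 + 2 + 3 + 5 + 2 = 19.

19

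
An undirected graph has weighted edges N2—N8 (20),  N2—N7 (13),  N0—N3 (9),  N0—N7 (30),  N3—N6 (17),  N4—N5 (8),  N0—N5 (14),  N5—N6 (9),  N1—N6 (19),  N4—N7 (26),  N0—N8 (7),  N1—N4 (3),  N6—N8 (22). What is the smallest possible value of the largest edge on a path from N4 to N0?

Comparing a few candidate routes:
N4 → N1 → N6 → N8 → N0: max(3, 19, 22, 7) = 22
N4 → N5 → N0: max(8, 14) = 14
N4 → N1 → N6 → N3 → N0: max(3, 19, 17, 9) = 19
N4 → N1 → N6 → N5 → N0: max(3, 19, 9, 14) = 19
N4 → N5 → N6 → N3 → N0: max(8, 9, 17, 9) = 17
Smallest bottleneck: 14.

14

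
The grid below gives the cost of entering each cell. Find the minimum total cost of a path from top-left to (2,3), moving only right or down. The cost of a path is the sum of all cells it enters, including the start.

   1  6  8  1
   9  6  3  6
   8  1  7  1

One optimal route is (0,0) → (0,1) → (1,1) → (2,1) → (2,2) → (2,3).
Its cost is 1 + 6 + 6 + 1 + 7 + 1 = 22.
(Top row then right column would cost 23.)

22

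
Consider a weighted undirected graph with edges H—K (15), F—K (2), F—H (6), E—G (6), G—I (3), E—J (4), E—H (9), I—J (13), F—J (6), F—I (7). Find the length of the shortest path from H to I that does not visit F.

18

Candidate routes:
H-E-J-I: 9 + 4 + 13 = 26
H-E-G-I: 9 + 6 + 3 = 18
Best route has total 18.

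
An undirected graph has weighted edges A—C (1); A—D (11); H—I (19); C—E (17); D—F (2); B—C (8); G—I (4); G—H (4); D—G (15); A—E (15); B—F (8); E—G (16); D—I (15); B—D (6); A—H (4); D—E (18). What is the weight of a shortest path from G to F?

Some routes from G to F:
G→H→A→D→F: 4 + 4 + 11 + 2 = 21
G→H→A→C→B→F: 4 + 4 + 1 + 8 + 8 = 25
G→D→F: 15 + 2 = 17
G→I→D→F: 4 + 15 + 2 = 21
The minimum is 17.

17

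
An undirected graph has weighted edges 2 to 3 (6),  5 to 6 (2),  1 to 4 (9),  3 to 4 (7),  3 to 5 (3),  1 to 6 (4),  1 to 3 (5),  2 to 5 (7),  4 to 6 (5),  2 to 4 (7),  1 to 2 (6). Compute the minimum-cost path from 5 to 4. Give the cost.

A few of the 5→4 routes:
5→3→2→4: 3 + 6 + 7 = 16
5→6→4: 2 + 5 = 7
5→3→4: 3 + 7 = 10
5→6→1→4: 2 + 4 + 9 = 15
5→2→4: 7 + 7 = 14
Shortest: 7.

7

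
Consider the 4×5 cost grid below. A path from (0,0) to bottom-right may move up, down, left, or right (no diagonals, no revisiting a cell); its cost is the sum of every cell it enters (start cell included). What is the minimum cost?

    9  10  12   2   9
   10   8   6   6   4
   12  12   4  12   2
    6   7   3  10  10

Take r0c0→r0c1→r0c2→r0c3→r1c3→r1c4→r2c4→r3c4 for a total of 9 + 10 + 12 + 2 + 6 + 4 + 2 + 10 = 55.

55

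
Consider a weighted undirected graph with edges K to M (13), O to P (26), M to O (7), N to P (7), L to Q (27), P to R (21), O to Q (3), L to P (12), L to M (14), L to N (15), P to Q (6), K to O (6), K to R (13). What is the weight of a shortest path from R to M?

Comparing a few candidate routes:
R - K - M: 13 + 13 = 26
R - P - L - M: 21 + 12 + 14 = 47
R - K - O - M: 13 + 6 + 7 = 26
R - P - Q - O - M: 21 + 6 + 3 + 7 = 37
R - P - Q - O - K - M: 21 + 6 + 3 + 6 + 13 = 49
Shortest: 26.

26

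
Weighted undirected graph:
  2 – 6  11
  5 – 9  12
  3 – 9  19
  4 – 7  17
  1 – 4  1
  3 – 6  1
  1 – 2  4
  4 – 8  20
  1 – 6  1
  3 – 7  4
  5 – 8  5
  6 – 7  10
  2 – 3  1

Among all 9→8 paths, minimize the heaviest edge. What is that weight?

A few of the 9→8 routes:
9 - 3 - 2 - 6 - 7 - 4 - 8: max(19, 1, 11, 10, 17, 20) = 20
9 - 3 - 6 - 2 - 1 - 4 - 8: max(19, 1, 11, 4, 1, 20) = 20
9 - 3 - 2 - 1 - 6 - 7 - 4 - 8: max(19, 1, 4, 1, 10, 17, 20) = 20
9 - 5 - 8: max(12, 5) = 12
9 - 3 - 2 - 1 - 4 - 8: max(19, 1, 4, 1, 20) = 20
9 - 3 - 2 - 6 - 1 - 4 - 8: max(19, 1, 11, 1, 1, 20) = 20
The minimum achievable maximum is 12.

12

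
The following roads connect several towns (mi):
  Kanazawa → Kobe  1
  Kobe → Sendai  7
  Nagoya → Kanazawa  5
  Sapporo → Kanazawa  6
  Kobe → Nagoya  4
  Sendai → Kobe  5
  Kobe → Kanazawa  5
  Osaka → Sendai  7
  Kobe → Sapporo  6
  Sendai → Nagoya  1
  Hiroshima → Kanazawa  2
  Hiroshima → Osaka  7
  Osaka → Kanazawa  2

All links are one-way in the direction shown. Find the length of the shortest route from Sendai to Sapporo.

11

Paths from Sendai to Sapporo:
Sendai→Nagoya→Kanazawa→Kobe→Sapporo: 1 + 5 + 1 + 6 = 13
Sendai→Kobe→Sapporo: 5 + 6 = 11
Best route has total 11 mi.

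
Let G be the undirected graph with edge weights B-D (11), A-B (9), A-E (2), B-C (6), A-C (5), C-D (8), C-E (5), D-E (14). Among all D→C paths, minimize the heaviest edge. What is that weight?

8

Checking several routes:
D → B → A → E → C: max(11, 9, 2, 5) = 11
D → C: max(8) = 8
D → B → C: max(11, 6) = 11
D → E → A → C: max(14, 2, 5) = 14
D → B → A → C: max(11, 9, 5) = 11
Smallest bottleneck: 8.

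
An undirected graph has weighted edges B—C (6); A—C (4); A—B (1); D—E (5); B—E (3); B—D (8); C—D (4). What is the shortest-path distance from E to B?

3

Comparing a few candidate routes:
E -> D -> C -> A -> B: 5 + 4 + 4 + 1 = 14
E -> D -> B: 5 + 8 = 13
E -> B: 3
Best route has total 3.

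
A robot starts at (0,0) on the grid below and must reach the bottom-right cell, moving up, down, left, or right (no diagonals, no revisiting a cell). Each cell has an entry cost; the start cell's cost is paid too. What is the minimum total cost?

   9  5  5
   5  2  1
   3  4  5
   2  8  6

One optimal route is [0,0]→[0,1]→[1,1]→[1,2]→[2,2]→[3,2].
Its cost is 9 + 5 + 2 + 1 + 5 + 6 = 28.

28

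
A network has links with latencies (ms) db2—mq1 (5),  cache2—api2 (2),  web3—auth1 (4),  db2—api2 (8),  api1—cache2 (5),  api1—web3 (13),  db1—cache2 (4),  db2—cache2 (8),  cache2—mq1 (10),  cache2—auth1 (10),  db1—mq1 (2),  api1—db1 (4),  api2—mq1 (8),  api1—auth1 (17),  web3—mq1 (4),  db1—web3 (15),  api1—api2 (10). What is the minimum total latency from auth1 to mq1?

Comparing a few candidate routes:
auth1 → cache2 → db1 → mq1: 10 + 4 + 2 = 16
auth1 → web3 → db1 → mq1: 4 + 15 + 2 = 21
auth1 → cache2 → mq1: 10 + 10 = 20
auth1 → web3 → mq1: 4 + 4 = 8
auth1 → cache2 → api2 → mq1: 10 + 2 + 8 = 20
auth1 → cache2 → api1 → db1 → mq1: 10 + 5 + 4 + 2 = 21
Best route has total 8 ms.

8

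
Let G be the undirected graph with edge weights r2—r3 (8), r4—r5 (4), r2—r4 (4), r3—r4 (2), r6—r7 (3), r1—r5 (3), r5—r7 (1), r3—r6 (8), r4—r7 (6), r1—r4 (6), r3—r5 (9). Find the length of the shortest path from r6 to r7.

A few of the r6→r7 routes:
r6 → r3 → r4 → r1 → r5 → r7: 8 + 2 + 6 + 3 + 1 = 20
r6 → r7: 3
r6 → r3 → r5 → r7: 8 + 9 + 1 = 18
r6 → r3 → r4 → r7: 8 + 2 + 6 = 16
r6 → r3 → r4 → r5 → r7: 8 + 2 + 4 + 1 = 15
Shortest: 3.

3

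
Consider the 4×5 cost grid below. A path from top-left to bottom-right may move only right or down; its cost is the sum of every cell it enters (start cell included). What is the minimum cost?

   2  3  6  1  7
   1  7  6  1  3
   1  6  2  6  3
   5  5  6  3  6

25

Take [0,0] [0,1] [0,2] [0,3] [1,3] [1,4] [2,4] [3,4] for a total of 2 + 3 + 6 + 1 + 1 + 3 + 3 + 6 = 25.
(Top row then right column would cost 31.)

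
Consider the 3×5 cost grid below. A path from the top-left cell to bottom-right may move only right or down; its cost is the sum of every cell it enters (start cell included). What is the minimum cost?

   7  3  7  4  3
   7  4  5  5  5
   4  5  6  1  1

26

Best path: (0,0) -> (0,1) -> (1,1) -> (1,2) -> (1,3) -> (2,3) -> (2,4)
Cost: 7 + 3 + 4 + 5 + 5 + 1 + 1 = 26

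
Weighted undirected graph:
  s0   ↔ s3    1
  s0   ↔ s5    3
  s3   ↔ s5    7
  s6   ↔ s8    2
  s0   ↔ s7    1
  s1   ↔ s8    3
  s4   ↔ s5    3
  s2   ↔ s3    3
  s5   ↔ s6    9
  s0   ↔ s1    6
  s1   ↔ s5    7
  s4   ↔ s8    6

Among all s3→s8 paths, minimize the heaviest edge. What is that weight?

6

Comparing a few candidate routes:
s3 - s0 - s5 - s4 - s8: max(1, 3, 3, 6) = 6
s3 - s0 - s1 - s8: max(1, 6, 3) = 6
s3 - s0 - s1 - s5 - s4 - s8: max(1, 6, 7, 3, 6) = 7
The minimum achievable maximum is 6.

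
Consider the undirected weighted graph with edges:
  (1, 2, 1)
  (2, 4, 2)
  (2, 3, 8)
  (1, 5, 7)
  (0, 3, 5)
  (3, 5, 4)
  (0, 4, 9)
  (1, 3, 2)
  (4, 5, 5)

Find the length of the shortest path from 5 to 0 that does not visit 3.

Routes from 5 to 0 avoiding 3:
5 → 1 → 2 → 4 → 0: 7 + 1 + 2 + 9 = 19
5 → 4 → 0: 5 + 9 = 14
Shortest: 14.

14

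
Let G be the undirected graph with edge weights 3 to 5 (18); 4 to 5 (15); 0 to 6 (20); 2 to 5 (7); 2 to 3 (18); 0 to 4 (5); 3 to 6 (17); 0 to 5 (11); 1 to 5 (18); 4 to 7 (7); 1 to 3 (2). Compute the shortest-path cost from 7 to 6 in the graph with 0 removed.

57

Candidate routes:
7-4-5-2-3-6: 7 + 15 + 7 + 18 + 17 = 64
7-4-5-3-6: 7 + 15 + 18 + 17 = 57
7-4-5-1-3-6: 7 + 15 + 18 + 2 + 17 = 59
Best route has total 57.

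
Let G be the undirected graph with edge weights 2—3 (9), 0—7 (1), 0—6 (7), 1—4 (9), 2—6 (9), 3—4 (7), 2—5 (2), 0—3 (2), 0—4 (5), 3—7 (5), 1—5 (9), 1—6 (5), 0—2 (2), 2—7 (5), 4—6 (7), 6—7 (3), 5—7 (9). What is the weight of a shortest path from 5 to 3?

Some routes from 5 to 3:
5 - 2 - 7 - 0 - 3: 2 + 5 + 1 + 2 = 10
5 - 2 - 0 - 3: 2 + 2 + 2 = 6
5 - 2 - 0 - 7 - 3: 2 + 2 + 1 + 5 = 10
Best route has total 6.

6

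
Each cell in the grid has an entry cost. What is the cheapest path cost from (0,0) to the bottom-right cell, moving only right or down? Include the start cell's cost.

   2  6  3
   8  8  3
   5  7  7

21

Path [0,0]→[0,1]→[0,2]→[1,2]→[2,2]: 2 + 6 + 3 + 3 + 7 = 21.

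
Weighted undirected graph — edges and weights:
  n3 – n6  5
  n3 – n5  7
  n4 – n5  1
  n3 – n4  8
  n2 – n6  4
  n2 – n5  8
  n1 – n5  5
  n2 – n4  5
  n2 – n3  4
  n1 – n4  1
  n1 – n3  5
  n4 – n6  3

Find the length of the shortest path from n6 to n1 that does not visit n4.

Checking several routes:
n6→n3→n5→n1: 5 + 7 + 5 = 17
n6→n2→n5→n1: 4 + 8 + 5 = 17
n6→n2→n3→n1: 4 + 4 + 5 = 13
n6→n3→n1: 5 + 5 = 10
n6→n2→n3→n5→n1: 4 + 4 + 7 + 5 = 20
The minimum is 10.

10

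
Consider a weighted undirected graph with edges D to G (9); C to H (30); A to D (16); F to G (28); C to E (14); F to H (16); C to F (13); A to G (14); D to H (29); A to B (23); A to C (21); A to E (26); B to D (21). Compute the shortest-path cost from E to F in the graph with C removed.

Some routes from E to F avoiding C:
E → A → G → F: 26 + 14 + 28 = 68
E → A → D → H → F: 26 + 16 + 29 + 16 = 87
E → A → G → D → H → F: 26 + 14 + 9 + 29 + 16 = 94
E → A → D → G → F: 26 + 16 + 9 + 28 = 79
Best route has total 68.

68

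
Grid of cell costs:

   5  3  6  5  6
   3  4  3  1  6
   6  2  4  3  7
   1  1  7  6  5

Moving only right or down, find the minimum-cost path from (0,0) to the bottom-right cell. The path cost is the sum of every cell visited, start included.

Best path: [0,0] [0,1] [1,1] [1,2] [1,3] [2,3] [3,3] [3,4]
Cost: 5 + 3 + 4 + 3 + 1 + 3 + 6 + 5 = 30
(Top row then right column would cost 43.)

30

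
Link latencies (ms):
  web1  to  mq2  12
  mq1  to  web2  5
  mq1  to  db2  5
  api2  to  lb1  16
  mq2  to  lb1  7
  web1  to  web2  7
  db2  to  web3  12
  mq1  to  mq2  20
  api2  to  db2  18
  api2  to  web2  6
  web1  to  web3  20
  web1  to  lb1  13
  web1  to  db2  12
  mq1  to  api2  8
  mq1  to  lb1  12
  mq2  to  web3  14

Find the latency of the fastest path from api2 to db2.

A few of the api2→db2 routes:
api2-web2-mq1-db2: 6 + 5 + 5 = 16
api2-db2: 18
api2-mq1-db2: 8 + 5 = 13
api2-web2-web1-db2: 6 + 7 + 12 = 25
Best route has total 13 ms.

13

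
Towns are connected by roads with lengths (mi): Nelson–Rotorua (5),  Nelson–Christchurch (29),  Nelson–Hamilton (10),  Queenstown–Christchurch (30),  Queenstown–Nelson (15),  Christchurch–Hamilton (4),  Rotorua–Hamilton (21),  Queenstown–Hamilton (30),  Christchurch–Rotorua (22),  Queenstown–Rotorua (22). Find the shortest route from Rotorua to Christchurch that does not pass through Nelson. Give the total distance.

Routes from Rotorua to Christchurch avoiding Nelson:
Rotorua -> Queenstown -> Hamilton -> Christchurch: 22 + 30 + 4 = 56
Rotorua -> Christchurch: 22
Rotorua -> Hamilton -> Queenstown -> Christchurch: 21 + 30 + 30 = 81
Rotorua -> Queenstown -> Christchurch: 22 + 30 = 52
Rotorua -> Hamilton -> Christchurch: 21 + 4 = 25
The minimum is 22 mi.

22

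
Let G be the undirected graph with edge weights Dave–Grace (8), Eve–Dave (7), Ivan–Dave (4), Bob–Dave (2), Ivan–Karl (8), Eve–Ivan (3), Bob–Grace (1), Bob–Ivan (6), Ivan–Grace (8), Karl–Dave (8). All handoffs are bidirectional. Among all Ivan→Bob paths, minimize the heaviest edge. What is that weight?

Comparing a few candidate routes:
Ivan -> Karl -> Dave -> Grace -> Bob: max(8, 8, 8, 1) = 8
Ivan -> Bob: max(6) = 6
Ivan -> Eve -> Dave -> Bob: max(3, 7, 2) = 7
Ivan -> Dave -> Bob: max(4, 2) = 4
Ivan -> Dave -> Grace -> Bob: max(4, 8, 1) = 8
The minimum achievable maximum is 4.

4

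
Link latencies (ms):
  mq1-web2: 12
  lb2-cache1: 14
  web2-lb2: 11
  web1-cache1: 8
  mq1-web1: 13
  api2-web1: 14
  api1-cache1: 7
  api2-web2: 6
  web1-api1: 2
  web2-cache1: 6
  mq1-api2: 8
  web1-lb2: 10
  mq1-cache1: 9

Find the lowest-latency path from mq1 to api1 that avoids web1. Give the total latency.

16

Checking several routes:
mq1→cache1→api1: 9 + 7 = 16
mq1→api2→web2→cache1→api1: 8 + 6 + 6 + 7 = 27
mq1→web2→cache1→api1: 12 + 6 + 7 = 25
mq1→web2→lb2→cache1→api1: 12 + 11 + 14 + 7 = 44
The minimum is 16 ms.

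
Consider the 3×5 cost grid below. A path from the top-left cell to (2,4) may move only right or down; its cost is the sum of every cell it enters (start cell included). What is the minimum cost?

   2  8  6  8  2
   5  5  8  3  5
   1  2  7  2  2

21

Path [0,0] → [1,0] → [2,0] → [2,1] → [2,2] → [2,3] → [2,4]: 2 + 5 + 1 + 2 + 7 + 2 + 2 = 21.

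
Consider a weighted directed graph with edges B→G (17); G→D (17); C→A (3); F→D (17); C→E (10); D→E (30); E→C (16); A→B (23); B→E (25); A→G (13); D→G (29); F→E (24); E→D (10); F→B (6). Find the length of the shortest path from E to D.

Candidate routes:
E→D: 10
E→C→A→B→G→D: 16 + 3 + 23 + 17 + 17 = 76
E→C→A→G→D: 16 + 3 + 13 + 17 = 49
The minimum is 10.

10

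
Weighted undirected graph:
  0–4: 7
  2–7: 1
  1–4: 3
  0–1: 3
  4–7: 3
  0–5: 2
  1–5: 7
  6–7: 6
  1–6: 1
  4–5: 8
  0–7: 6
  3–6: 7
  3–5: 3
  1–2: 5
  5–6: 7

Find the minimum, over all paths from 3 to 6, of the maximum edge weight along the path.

3

Comparing a few candidate routes:
3 -> 5 -> 0 -> 7 -> 4 -> 1 -> 6: max(3, 2, 6, 3, 3, 1) = 6
3 -> 5 -> 0 -> 1 -> 2 -> 7 -> 6: max(3, 2, 3, 5, 1, 6) = 6
3 -> 5 -> 0 -> 1 -> 6: max(3, 2, 3, 1) = 3
3 -> 5 -> 0 -> 7 -> 6: max(3, 2, 6, 6) = 6
3 -> 5 -> 0 -> 1 -> 4 -> 7 -> 6: max(3, 2, 3, 3, 3, 6) = 6
3 -> 5 -> 0 -> 7 -> 2 -> 1 -> 6: max(3, 2, 6, 1, 5, 1) = 6
Best route has worst link 3.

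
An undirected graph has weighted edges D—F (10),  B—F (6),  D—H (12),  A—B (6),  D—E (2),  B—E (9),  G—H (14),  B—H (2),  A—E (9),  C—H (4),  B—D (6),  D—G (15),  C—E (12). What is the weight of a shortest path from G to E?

17

Comparing a few candidate routes:
G→H→B→D→E: 14 + 2 + 6 + 2 = 24
G→H→B→E: 14 + 2 + 9 = 25
G→D→E: 15 + 2 = 17
G→H→D→E: 14 + 12 + 2 = 28
Shortest: 17.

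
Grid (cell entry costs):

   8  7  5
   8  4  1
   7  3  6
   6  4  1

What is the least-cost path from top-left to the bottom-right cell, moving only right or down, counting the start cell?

27

Best path: r0c0 r0c1 r1c1 r1c2 r2c2 r3c2
Cost: 8 + 7 + 4 + 1 + 6 + 1 = 27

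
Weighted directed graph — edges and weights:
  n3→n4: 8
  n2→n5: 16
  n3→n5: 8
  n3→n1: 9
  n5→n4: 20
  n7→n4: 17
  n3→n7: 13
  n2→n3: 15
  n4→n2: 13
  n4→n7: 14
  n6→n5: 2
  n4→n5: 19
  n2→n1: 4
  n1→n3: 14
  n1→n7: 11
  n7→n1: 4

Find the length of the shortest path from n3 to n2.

21

Paths from n3 to n2:
n3-n7-n4-n2: 13 + 17 + 13 = 43
n3-n4-n2: 8 + 13 = 21
n3-n1-n7-n4-n2: 9 + 11 + 17 + 13 = 50
n3-n5-n4-n2: 8 + 20 + 13 = 41
Best route has total 21.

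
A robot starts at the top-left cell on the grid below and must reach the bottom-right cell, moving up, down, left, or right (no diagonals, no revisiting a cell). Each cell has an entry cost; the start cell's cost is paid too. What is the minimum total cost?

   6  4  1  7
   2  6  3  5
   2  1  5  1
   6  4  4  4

21

Best path: r0c0 r1c0 r2c0 r2c1 r2c2 r2c3 r3c3
Cost: 6 + 2 + 2 + 1 + 5 + 1 + 4 = 21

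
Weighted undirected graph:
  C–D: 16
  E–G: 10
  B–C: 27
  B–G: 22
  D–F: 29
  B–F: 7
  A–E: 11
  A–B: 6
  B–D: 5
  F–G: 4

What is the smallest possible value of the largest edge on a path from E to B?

Routes from E to B:
E→G→B: max(10, 22) = 22
E→G→F→B: max(10, 4, 7) = 10
E→G→F→D→B: max(10, 4, 29, 5) = 29
E→A→B: max(11, 6) = 11
E→G→F→D→C→B: max(10, 4, 29, 16, 27) = 29
The minimum achievable maximum is 10.

10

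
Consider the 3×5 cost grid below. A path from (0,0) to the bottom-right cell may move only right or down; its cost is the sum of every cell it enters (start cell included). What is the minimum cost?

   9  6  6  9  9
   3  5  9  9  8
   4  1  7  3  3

30

Best path: r0c0 → r1c0 → r2c0 → r2c1 → r2c2 → r2c3 → r2c4
Cost: 9 + 3 + 4 + 1 + 7 + 3 + 3 = 30
For comparison, the top-then-right route costs 50.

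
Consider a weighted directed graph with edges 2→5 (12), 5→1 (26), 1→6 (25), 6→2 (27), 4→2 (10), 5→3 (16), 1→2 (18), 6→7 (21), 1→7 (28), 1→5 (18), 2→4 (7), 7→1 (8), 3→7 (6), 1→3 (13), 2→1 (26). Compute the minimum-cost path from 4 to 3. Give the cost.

38

Candidate routes:
4-2-1-5-3: 10 + 26 + 18 + 16 = 70
4-2-5-3: 10 + 12 + 16 = 38
4-2-1-3: 10 + 26 + 13 = 49
4-2-5-1-3: 10 + 12 + 26 + 13 = 61
Shortest: 38.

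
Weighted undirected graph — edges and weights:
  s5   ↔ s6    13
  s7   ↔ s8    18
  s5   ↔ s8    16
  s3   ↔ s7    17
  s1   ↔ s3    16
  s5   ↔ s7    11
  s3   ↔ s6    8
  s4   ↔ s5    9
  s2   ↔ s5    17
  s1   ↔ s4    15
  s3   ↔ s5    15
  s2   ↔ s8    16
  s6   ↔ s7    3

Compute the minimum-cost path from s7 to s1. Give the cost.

27

Checking several routes:
s7 → s5 → s4 → s1: 11 + 9 + 15 = 35
s7 → s6 → s5 → s4 → s1: 3 + 13 + 9 + 15 = 40
s7 → s6 → s3 → s1: 3 + 8 + 16 = 27
s7 → s3 → s1: 17 + 16 = 33
s7 → s5 → s3 → s1: 11 + 15 + 16 = 42
Best route has total 27.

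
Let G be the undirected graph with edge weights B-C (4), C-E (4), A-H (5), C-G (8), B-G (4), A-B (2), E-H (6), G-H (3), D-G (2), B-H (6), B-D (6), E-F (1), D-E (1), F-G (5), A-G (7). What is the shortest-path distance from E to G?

Some routes from E to G:
E - H - G: 6 + 3 = 9
E - C - B - G: 4 + 4 + 4 = 12
E - F - G: 1 + 5 = 6
E - D - B - G: 1 + 6 + 4 = 11
E - D - G: 1 + 2 = 3
Best route has total 3.

3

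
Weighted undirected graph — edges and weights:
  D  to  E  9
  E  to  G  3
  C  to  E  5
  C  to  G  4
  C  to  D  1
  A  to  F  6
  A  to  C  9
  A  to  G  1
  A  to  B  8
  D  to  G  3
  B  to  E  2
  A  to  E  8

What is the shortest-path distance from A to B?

Comparing a few candidate routes:
A → G → E → B: 1 + 3 + 2 = 6
A → G → D → C → E → B: 1 + 3 + 1 + 5 + 2 = 12
A → G → C → E → B: 1 + 4 + 5 + 2 = 12
A → E → B: 8 + 2 = 10
A → G → D → E → B: 1 + 3 + 9 + 2 = 15
A → B: 8
Best route has total 6.

6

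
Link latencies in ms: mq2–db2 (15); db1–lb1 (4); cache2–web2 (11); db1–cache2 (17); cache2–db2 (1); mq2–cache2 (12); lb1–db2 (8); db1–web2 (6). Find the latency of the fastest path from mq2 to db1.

25

A few of the mq2→db1 routes:
mq2 → db2 → lb1 → db1: 15 + 8 + 4 = 27
mq2 → cache2 → db2 → lb1 → db1: 12 + 1 + 8 + 4 = 25
mq2 → cache2 → web2 → db1: 12 + 11 + 6 = 29
Best route has total 25 ms.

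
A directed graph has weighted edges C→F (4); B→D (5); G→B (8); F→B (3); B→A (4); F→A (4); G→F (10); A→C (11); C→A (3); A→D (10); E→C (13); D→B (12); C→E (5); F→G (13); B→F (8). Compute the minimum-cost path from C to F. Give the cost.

Routes from C to F:
C -> F: 4
C -> A -> D -> B -> F: 3 + 10 + 12 + 8 = 33
The minimum is 4.

4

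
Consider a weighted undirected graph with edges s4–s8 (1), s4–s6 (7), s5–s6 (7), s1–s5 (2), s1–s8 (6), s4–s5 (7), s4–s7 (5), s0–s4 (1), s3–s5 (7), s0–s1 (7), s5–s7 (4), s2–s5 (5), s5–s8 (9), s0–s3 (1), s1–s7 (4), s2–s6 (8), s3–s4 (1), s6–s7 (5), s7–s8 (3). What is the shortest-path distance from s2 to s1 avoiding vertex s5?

A few of the s2→s1 routes:
s2 - s6 - s4 - s8 - s7 - s1: 8 + 7 + 1 + 3 + 4 = 23
s2 - s6 - s4 - s8 - s1: 8 + 7 + 1 + 6 = 22
s2 - s6 - s7 - s8 - s1: 8 + 5 + 3 + 6 = 22
s2 - s6 - s4 - s0 - s1: 8 + 7 + 1 + 7 = 23
s2 - s6 - s7 - s1: 8 + 5 + 4 = 17
s2 - s6 - s4 - s3 - s0 - s1: 8 + 7 + 1 + 1 + 7 = 24
Best route has total 17.

17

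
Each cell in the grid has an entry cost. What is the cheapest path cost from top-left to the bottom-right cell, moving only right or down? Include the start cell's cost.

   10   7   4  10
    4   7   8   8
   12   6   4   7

38

Best path: [0,0] -> [1,0] -> [1,1] -> [2,1] -> [2,2] -> [2,3]
Cost: 10 + 4 + 7 + 6 + 4 + 7 = 38
(Top row then right column would cost 46.)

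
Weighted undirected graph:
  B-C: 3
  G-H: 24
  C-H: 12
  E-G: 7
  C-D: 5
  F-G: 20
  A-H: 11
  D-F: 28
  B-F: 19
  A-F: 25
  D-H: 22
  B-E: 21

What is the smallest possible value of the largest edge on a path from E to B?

Checking several routes:
E→B: max(21) = 21
E→G→H→D→C→B: max(7, 24, 22, 5, 3) = 24
E→G→F→B: max(7, 20, 19) = 20
Best route has worst link 20.

20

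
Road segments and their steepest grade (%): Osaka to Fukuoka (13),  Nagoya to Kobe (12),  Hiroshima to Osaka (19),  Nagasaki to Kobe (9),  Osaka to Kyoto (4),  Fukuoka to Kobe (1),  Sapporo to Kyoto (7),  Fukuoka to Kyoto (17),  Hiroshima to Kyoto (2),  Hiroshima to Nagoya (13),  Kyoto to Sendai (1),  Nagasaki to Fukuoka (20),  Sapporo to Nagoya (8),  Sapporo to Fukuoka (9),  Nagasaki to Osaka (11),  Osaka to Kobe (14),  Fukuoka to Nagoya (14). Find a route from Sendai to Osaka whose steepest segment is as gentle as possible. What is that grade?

Some routes from Sendai to Osaka:
Sendai - Kyoto - Sapporo - Nagoya - Kobe - Nagasaki - Osaka: max(1, 7, 8, 12, 9, 11) = 12
Sendai - Kyoto - Osaka: max(1, 4) = 4
Sendai - Kyoto - Sapporo - Nagoya - Kobe - Fukuoka - Osaka: max(1, 7, 8, 12, 1, 13) = 13
Sendai - Kyoto - Sapporo - Fukuoka - Osaka: max(1, 7, 9, 13) = 13
Sendai - Kyoto - Hiroshima - Nagoya - Sapporo - Fukuoka - Osaka: max(1, 2, 13, 8, 9, 13) = 13
Sendai - Kyoto - Sapporo - Fukuoka - Kobe - Nagasaki - Osaka: max(1, 7, 9, 1, 9, 11) = 11
The minimum achievable maximum is 4%.

4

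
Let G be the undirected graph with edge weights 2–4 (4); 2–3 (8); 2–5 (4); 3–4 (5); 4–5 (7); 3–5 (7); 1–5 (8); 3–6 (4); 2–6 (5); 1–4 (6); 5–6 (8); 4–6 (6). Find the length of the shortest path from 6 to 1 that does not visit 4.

16

Paths from 6 to 1 avoiding 4:
6 -> 5 -> 1: 8 + 8 = 16
6 -> 3 -> 5 -> 1: 4 + 7 + 8 = 19
6 -> 2 -> 3 -> 5 -> 1: 5 + 8 + 7 + 8 = 28
6 -> 3 -> 2 -> 5 -> 1: 4 + 8 + 4 + 8 = 24
6 -> 2 -> 5 -> 1: 5 + 4 + 8 = 17
The minimum is 16.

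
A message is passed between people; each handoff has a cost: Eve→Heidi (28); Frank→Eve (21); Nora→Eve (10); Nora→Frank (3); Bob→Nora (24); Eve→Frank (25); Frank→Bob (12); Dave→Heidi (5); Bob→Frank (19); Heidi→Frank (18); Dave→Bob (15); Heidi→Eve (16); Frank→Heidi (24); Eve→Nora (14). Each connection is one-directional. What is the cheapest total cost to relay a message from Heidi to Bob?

30

Paths from Heidi to Bob:
Heidi → Eve → Frank → Bob: 16 + 25 + 12 = 53
Heidi → Frank → Bob: 18 + 12 = 30
Heidi → Eve → Nora → Frank → Bob: 16 + 14 + 3 + 12 = 45
Best route has total 30.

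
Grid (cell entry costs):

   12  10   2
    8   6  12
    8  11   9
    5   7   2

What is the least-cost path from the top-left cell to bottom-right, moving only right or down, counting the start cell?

Best path: [0,0] → [1,0] → [2,0] → [3,0] → [3,1] → [3,2]
Cost: 12 + 8 + 8 + 5 + 7 + 2 = 42

42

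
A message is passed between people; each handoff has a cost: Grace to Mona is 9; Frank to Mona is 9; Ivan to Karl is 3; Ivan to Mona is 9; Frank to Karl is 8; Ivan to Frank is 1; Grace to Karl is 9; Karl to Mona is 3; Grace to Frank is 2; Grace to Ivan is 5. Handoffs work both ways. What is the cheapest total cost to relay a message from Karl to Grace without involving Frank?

8

A few of the Karl→Grace routes:
Karl → Ivan → Grace: 3 + 5 = 8
Karl → Grace: 9
Karl → Mona → Grace: 3 + 9 = 12
Best route has total 8.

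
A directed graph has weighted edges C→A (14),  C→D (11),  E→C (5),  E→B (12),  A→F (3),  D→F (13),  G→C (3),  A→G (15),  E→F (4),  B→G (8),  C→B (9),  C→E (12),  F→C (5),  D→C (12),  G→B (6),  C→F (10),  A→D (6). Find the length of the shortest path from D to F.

13

A few of the D→F routes:
D -> C -> E -> F: 12 + 12 + 4 = 28
D -> F: 13
D -> C -> F: 12 + 10 = 22
Shortest: 13.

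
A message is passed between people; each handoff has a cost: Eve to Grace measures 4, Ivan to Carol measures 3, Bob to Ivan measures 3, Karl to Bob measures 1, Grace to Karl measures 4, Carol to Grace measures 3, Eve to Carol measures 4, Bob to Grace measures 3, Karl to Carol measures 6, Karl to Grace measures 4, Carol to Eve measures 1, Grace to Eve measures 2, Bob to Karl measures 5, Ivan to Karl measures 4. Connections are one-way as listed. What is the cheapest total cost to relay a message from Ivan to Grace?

6

Some routes from Ivan to Grace:
Ivan → Carol → Grace: 3 + 3 = 6
Ivan → Karl → Grace: 4 + 4 = 8
Ivan → Karl → Bob → Grace: 4 + 1 + 3 = 8
Best route has total 6.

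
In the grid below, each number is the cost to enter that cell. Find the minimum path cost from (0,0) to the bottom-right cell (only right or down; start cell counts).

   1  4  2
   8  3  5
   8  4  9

Best path: (0,0) (0,1) (0,2) (1,2) (2,2)
Cost: 1 + 4 + 2 + 5 + 9 = 21

21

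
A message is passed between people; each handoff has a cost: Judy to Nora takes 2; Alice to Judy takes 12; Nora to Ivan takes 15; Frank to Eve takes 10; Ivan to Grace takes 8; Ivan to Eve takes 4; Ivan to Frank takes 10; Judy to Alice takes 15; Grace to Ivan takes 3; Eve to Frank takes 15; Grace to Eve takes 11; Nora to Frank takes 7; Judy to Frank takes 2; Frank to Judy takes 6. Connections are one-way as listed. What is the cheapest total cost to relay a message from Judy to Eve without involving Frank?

Routes from Judy to Eve avoiding Frank:
Judy-Nora-Ivan-Grace-Eve: 2 + 15 + 8 + 11 = 36
Judy-Nora-Ivan-Eve: 2 + 15 + 4 = 21
The minimum is 21.

21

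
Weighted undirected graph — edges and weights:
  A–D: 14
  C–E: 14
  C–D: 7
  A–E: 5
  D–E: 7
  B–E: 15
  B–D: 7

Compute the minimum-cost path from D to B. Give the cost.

Candidate routes:
D→C→E→B: 7 + 14 + 15 = 36
D→A→E→B: 14 + 5 + 15 = 34
D→E→B: 7 + 15 = 22
D→B: 7
Best route has total 7.

7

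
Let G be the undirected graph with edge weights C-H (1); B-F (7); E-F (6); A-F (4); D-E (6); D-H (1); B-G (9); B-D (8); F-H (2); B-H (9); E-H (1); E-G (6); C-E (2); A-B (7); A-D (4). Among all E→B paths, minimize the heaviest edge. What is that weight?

Comparing a few candidate routes:
E - C - H - D - A - F - B: max(2, 1, 1, 4, 4, 7) = 7
E - C - H - F - A - B: max(2, 1, 2, 4, 7) = 7
E - H - D - A - B: max(1, 1, 4, 7) = 7
E - C - H - D - A - B: max(2, 1, 1, 4, 7) = 7
E - C - H - F - B: max(2, 1, 2, 7) = 7
E - H - D - A - F - B: max(1, 1, 4, 4, 7) = 7
Smallest bottleneck: 7.

7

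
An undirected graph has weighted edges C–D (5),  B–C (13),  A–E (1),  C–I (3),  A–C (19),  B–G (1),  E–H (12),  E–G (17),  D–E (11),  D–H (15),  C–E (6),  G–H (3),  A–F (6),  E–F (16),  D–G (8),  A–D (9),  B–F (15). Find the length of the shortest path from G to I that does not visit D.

17

Comparing a few candidate routes:
G -> B -> C -> I: 1 + 13 + 3 = 17
G -> E -> C -> I: 17 + 6 + 3 = 26
G -> H -> E -> C -> I: 3 + 12 + 6 + 3 = 24
G -> B -> F -> A -> E -> C -> I: 1 + 15 + 6 + 1 + 6 + 3 = 32
The minimum is 17.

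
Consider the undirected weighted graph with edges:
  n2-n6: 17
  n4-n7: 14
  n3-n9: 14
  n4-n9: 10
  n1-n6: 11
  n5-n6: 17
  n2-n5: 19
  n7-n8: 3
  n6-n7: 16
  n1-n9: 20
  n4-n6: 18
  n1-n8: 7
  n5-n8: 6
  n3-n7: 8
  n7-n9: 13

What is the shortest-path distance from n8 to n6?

18

A few of the n8→n6 routes:
n8 -> n1 -> n6: 7 + 11 = 18
n8 -> n5 -> n6: 6 + 17 = 23
n8 -> n7 -> n4 -> n6: 3 + 14 + 18 = 35
n8 -> n7 -> n6: 3 + 16 = 19
Shortest: 18.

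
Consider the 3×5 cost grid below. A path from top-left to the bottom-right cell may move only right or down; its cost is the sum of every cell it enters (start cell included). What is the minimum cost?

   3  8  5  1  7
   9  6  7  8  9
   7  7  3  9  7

Path r0c0 → r0c1 → r0c2 → r0c3 → r0c4 → r1c4 → r2c4: 3 + 8 + 5 + 1 + 7 + 9 + 7 = 40.

40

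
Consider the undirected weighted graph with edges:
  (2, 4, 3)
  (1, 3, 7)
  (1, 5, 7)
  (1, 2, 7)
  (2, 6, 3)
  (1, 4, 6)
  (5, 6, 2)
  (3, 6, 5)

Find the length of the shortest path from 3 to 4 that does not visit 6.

13

Routes from 3 to 4 avoiding 6:
3→1→4: 7 + 6 = 13
3→1→2→4: 7 + 7 + 3 = 17
The minimum is 13.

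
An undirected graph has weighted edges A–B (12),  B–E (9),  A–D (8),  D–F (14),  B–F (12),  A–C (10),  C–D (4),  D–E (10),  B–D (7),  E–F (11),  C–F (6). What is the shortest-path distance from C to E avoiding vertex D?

17

Candidate routes:
C -> F -> B -> E: 6 + 12 + 9 = 27
C -> F -> E: 6 + 11 = 17
C -> A -> B -> E: 10 + 12 + 9 = 31
C -> A -> B -> F -> E: 10 + 12 + 12 + 11 = 45
Shortest: 17.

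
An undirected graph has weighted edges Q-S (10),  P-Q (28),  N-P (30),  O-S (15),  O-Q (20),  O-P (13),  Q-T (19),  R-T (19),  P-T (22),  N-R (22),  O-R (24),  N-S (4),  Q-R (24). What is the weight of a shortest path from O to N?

Comparing a few candidate routes:
O - P - Q - S - N: 13 + 28 + 10 + 4 = 55
O - Q - S - N: 20 + 10 + 4 = 34
O - R - N: 24 + 22 = 46
O - P - N: 13 + 30 = 43
O - S - N: 15 + 4 = 19
The minimum is 19.

19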